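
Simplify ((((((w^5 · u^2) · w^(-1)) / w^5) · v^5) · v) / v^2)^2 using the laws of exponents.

u^4·v^8·w^(-2)

((((((w^5 · u^2) · w^(-1)) / w^5) · v^5) · v) / v^2)^2
= ((((((w^5 · u^2) · w^(-1)) / w^5) · v^5) · v)^2) / ((v^2)^2)    [power of a quotient]
= ((((((w^5 · u^2) · w^(-1)) / w^5) · v^5)^2) · (v^2)) / ((v^2)^2)    [power of a product]
= ((((((w^5 · u^2) · w^(-1)) / w^5)^2) · ((v^5)^2)) · (v^2)) / ((v^2)^2)    [power of a product]
= ((((((w^5 · u^2) · w^(-1))^2) / ((w^5)^2)) · ((v^5)^2)) · (v^2)) / ((v^2)^2)    [power of a quotient]
= ((((((w^5 · u^2)^2) · ((w^(-1))^2)) / ((w^5)^2)) · ((v^5)^2)) · (v^2)) / ((v^2)^2)    [power of a product]
= (((((((w^5)^2) · ((u^2)^2)) · ((w^(-1))^2)) / ((w^5)^2)) · ((v^5)^2)) · (v^2)) / ((v^2)^2)    [power of a product]
= (((((w^10 · ((u^2)^2)) · ((w^(-1))^2)) / ((w^5)^2)) · ((v^5)^2)) · (v^2)) / ((v^2)^2)    [power of a power]
= (((((w^10 · u^4) · ((w^(-1))^2)) / ((w^5)^2)) · ((v^5)^2)) · (v^2)) / ((v^2)^2)    [power of a power]
= (((((w^10 · u^4) · w^(-2)) / ((w^5)^2)) · ((v^5)^2)) · (v^2)) / ((v^2)^2)    [power of a power]
= (((((w^10 · u^4) · w^(-2)) / w^10) · ((v^5)^2)) · (v^2)) / ((v^2)^2)    [power of a power]
= (((((w^10 · u^4) · w^(-2)) / w^10) · v^10) · (v^2)) / ((v^2)^2)    [power of a power]
= (((((w^10 · u^4) · w^(-2)) / w^10) · v^10) · v^2) / v^4    [power of a power]
= u^4·v^8·w^(-2)    [quotient of powers; product of powers]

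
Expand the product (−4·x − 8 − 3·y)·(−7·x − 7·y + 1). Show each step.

28·x^2 + 49·x·y + 52·x + 53·y − 8 + 21·y^2

(−4·x − 8 − 3·y)·(−7·x − 7·y + 1)
= 28·x^2 + 28·x·y − 4·x + 56·x + 56·y − 8 + 21·x·y + 21·y^2 − 3·y    [distributive law]
= 28·x^2 + 49·x·y + 52·x + 53·y − 8 + 21·y^2    [combine like terms]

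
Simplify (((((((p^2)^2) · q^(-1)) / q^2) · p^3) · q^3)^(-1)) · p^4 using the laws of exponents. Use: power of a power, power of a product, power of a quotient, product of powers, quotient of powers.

(((((((p^2)^2) · q^(-1)) / q^2) · p^3) · q^3)^(-1)) · p^4
= (((((((p^2)^2) · q^(-1)) / q^2) · p^3)^(-1)) · ((q^3)^(-1))) · p^4    [power of a product]
= (((((((p^2)^2) · q^(-1)) / q^2)^(-1)) · ((p^3)^(-1))) · ((q^3)^(-1))) · p^4    [power of a product]
= (((((((p^2)^2) · q^(-1))^(-1)) / ((q^2)^(-1))) · ((p^3)^(-1))) · ((q^3)^(-1))) · p^4    [power of a quotient]
= (((((((p^2)^2)^(-1)) · ((q^(-1))^(-1))) / ((q^2)^(-1))) · ((p^3)^(-1))) · ((q^3)^(-1))) · p^4    [power of a product]
= ((((((p^2)^(-2)) · ((q^(-1))^(-1))) / ((q^2)^(-1))) · ((p^3)^(-1))) · ((q^3)^(-1))) · p^4    [power of a power]
= ((((p^(-4) · ((q^(-1))^(-1))) / ((q^2)^(-1))) · ((p^3)^(-1))) · ((q^3)^(-1))) · p^4    [power of a power]
= ((((p^(-4) · q) / ((q^2)^(-1))) · ((p^3)^(-1))) · ((q^3)^(-1))) · p^4    [power of a power]
= ((((p^(-4) · q) / q^(-2)) · ((p^3)^(-1))) · ((q^3)^(-1))) · p^4    [power of a power]
= ((((p^(-4) · q) / q^(-2)) · p^(-3)) · ((q^3)^(-1))) · p^4    [power of a power]
= ((((p^(-4) · q) / q^(-2)) · p^(-3)) · q^(-3)) · p^4    [power of a power]
= p^(-3)    [quotient of powers; product of powers]

p^(-3)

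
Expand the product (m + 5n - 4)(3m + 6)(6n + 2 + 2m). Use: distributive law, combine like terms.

(m + 5n - 4)(3m + 6)(6n + 2 + 2m)
= (3m^2 + 6m + 15mn + 30n - 12m - 24)(6n + 2 + 2m)    [distributive law]
= (3m^2 - 6m + 15mn + 30n - 24)(6n + 2 + 2m)    [combine like terms]
= 18m^2n + 6m^2 + 6m^3 - 36mn - 12m - 12m^2 + 90mn^2 + 30mn + 30m^2n + 180n^2 + 60n + 60mn - 144n - 48 - 48m    [distributive law]
= 48m^2n - 6m^2 + 6m^3 + 54mn - 60m + 90mn^2 + 180n^2 - 84n - 48    [combine like terms]

48m^2n - 6m^2 + 6m^3 + 54mn - 60m + 90mn^2 + 180n^2 - 84n - 48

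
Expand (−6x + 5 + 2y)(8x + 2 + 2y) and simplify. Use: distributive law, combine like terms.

(−6x + 5 + 2y)(8x + 2 + 2y)
= −48x^2 − 12x − 12xy + 40x + 10 + 10y + 16xy + 4y + 4y^2    [distributive law]
= −48x^2 + 28x + 4xy + 10 + 14y + 4y^2    [combine like terms]

−48x^2 + 28x + 4xy + 10 + 14y + 4y^2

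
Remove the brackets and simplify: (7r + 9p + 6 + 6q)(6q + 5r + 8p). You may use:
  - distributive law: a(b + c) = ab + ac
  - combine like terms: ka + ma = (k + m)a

(7r + 9p + 6 + 6q)(6q + 5r + 8p)
= 42qr + 35r^2 + 56pr + 54pq + 45pr + 72p^2 + 36q + 30r + 48p + 36q^2 + 30qr + 48pq    [distributive law]
= 72qr + 35r^2 + 101pr + 102pq + 72p^2 + 36q + 30r + 48p + 36q^2    [combine like terms]

72qr + 35r^2 + 101pr + 102pq + 72p^2 + 36q + 30r + 48p + 36q^2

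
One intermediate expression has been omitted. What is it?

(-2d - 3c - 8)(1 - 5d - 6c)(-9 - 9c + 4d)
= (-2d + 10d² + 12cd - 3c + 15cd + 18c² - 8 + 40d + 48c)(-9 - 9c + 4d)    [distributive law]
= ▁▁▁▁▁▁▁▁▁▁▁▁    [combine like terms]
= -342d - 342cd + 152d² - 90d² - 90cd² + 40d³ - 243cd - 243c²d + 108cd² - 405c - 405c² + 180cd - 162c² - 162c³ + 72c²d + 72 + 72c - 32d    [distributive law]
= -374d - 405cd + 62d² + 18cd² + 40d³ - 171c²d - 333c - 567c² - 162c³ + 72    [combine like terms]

By combine like terms:

(38d + 10d² + 27cd + 45c + 18c² - 8)(-9 - 9c + 4d)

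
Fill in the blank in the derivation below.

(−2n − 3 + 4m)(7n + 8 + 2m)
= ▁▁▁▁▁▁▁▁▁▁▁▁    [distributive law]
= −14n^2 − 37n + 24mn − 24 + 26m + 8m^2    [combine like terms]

By distributive law:

−14n^2 − 16n − 4mn − 21n − 24 − 6m + 28mn + 32m + 8m^2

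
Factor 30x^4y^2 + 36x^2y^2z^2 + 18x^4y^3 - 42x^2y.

6x^2y(5x^2y + 6yz^2 + 3x^2y^2 - 7)

30x^4y^2 + 36x^2y^2z^2 + 18x^4y^3 - 42x^2y
= 6(5x^4y^2 + 6x^2y^2z^2 + 3x^4y^3 - 7x^2y)    [factor out 6]
= 6x^2y(5x^2y + 6yz^2 + 3x^2y^2 - 7)    [factor out x^2y]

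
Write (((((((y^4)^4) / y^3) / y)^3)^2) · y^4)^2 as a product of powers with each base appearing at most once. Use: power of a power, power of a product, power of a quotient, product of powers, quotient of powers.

y^152

(((((((y^4)^4) / y^3) / y)^3)^2) · y^4)^2
= (((((((y^4)^4) / y^3) / y)^3)^2)^2) · ((y^4)^2)    [power of a product]
= ((((((y^4)^4) / y^3) / y)^3)^4) · ((y^4)^2)    [power of a power]
= (((((y^4)^4) / y^3) / y)^12) · ((y^4)^2)    [power of a power]
= (((((y^4)^4) / y^3)^12) / (y^12)) · ((y^4)^2)    [power of a quotient]
= (((((y^4)^4)^12) / ((y^3)^12)) / (y^12)) · ((y^4)^2)    [power of a quotient]
= ((((y^4)^48) / ((y^3)^12)) / (y^12)) · ((y^4)^2)    [power of a power]
= ((y^192 / ((y^3)^12)) / (y^12)) · ((y^4)^2)    [power of a power]
= ((y^192 / y^36) / (y^12)) · ((y^4)^2)    [power of a power]
= (y^156 / (y^12)) · ((y^4)^2)    [quotient of powers]
= y^144 · ((y^4)^2)    [quotient of powers]
= y^144 · y^8    [power of a power]
= y^152    [product of powers]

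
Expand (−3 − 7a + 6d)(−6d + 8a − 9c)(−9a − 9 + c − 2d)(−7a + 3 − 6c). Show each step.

4374a²d − 1638ad + 3744acd − 486d + 2322cd − 2862c²d − 1584ad² + 864d² − 1512cd² − 3528a³ + 648a² − 351a²c + 648a − 2097ac + 5004ac² − 729c + 1539c² − 162c³ + 4886a³d + 1038a²cd − 2322ac²d − 1008a²d² − 1368acd² − 3528a⁴ + 1337a³c + 3297a²c² − 378ac³ − 432c²d² − 504ad³ + 216d³ − 432cd³ + 324c³d

(−3 − 7a + 6d)(−6d + 8a − 9c)(−9a − 9 + c − 2d)(−7a + 3 − 6c)
= (18d − 24a + 27c + 42ad − 56a² + 63ac − 36d² + 48ad − 54cd)(−9a − 9 + c − 2d)(−7a + 3 − 6c)    [distributive law]
= (18d − 24a + 27c + 90ad − 56a² + 63ac − 36d² − 54cd)(−9a − 9 + c − 2d)(−7a + 3 − 6c)    [combine like terms]
= (−162ad − 162d + 18cd − 36d² + 216a² + 216a − 24ac + 48ad − 243ac − 243c + 27c² − 54cd − 810a²d − 810ad + 90acd − 180ad² + 504a³ + 504a² − 56a²c + 112a²d − 567a²c − 567ac + 63ac² − 126acd + 324ad² + 324d² − 36cd² + 72d³ + 486acd + 486cd − 54c²d + 108cd²)(−7a + 3 − 6c)    [distributive law]
= (−924ad − 162d + 450cd + 288d² + 720a² + 216a − 834ac − 243c + 27c² − 698a²d + 450acd + 144ad² + 504a³ − 623a²c + 63ac² + 72cd² + 72d³ − 54c²d)(−7a + 3 − 6c)    [combine like terms]
= 6468a²d − 2772ad + 5544acd + 1134ad − 486d + 972cd − 3150acd + 1350cd − 2700c²d − 2016ad² + 864d² − 1728cd² − 5040a³ + 2160a² − 4320a²c − 1512a² + 648a − 1296ac + 5838a²c − 2502ac + 5004ac² + 1701ac − 729c + 1458c² − 189ac² + 81c² − 162c³ + 4886a³d − 2094a²d + 4188a²cd − 3150a²cd + 1350acd − 2700ac²d − 1008a²d² + 432ad² − 864acd² − 3528a⁴ + 1512a³ − 3024a³c + 4361a³c − 1869a²c + 3738a²c² − 441a²c² + 189ac² − 378ac³ − 504acd² + 216cd² − 432c²d² − 504ad³ + 216d³ − 432cd³ + 378ac²d − 162c²d + 324c³d    [distributive law]
= 4374a²d − 1638ad + 3744acd − 486d + 2322cd − 2862c²d − 1584ad² + 864d² − 1512cd² − 3528a³ + 648a² − 351a²c + 648a − 2097ac + 5004ac² − 729c + 1539c² − 162c³ + 4886a³d + 1038a²cd − 2322ac²d − 1008a²d² − 1368acd² − 3528a⁴ + 1337a³c + 3297a²c² − 378ac³ − 432c²d² − 504ad³ + 216d³ − 432cd³ + 324c³d    [combine like terms]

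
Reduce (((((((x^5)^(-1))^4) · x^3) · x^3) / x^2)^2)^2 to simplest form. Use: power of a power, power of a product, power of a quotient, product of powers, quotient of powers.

x^(-64)

(((((((x^5)^(-1))^4) · x^3) · x^3) / x^2)^2)^2
= ((((((x^5)^(-1))^4) · x^3) · x^3) / x^2)^4    [power of a power]
= ((((((x^5)^(-1))^4) · x^3) · x^3)^4) / ((x^2)^4)    [power of a quotient]
= ((((((x^5)^(-1))^4) · x^3)^4) · ((x^3)^4)) / ((x^2)^4)    [power of a product]
= ((((((x^5)^(-1))^4)^4) · ((x^3)^4)) · ((x^3)^4)) / ((x^2)^4)    [power of a product]
= (((((x^5)^(-1))^16) · ((x^3)^4)) · ((x^3)^4)) / ((x^2)^4)    [power of a power]
= ((((x^5)^(-16)) · ((x^3)^4)) · ((x^3)^4)) / ((x^2)^4)    [power of a power]
= ((x^(-80) · ((x^3)^4)) · ((x^3)^4)) / ((x^2)^4)    [power of a power]
= ((x^(-80) · x^12) · ((x^3)^4)) / ((x^2)^4)    [power of a power]
= (x^(-68) · ((x^3)^4)) / ((x^2)^4)    [product of powers]
= (x^(-68) · x^12) / ((x^2)^4)    [power of a power]
= x^(-56) / ((x^2)^4)    [product of powers]
= x^(-56) / x^8    [power of a power]
= x^(-64)    [quotient of powers]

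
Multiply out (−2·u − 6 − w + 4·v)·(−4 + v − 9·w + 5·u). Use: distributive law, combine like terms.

−22·u + 18·u·v + 13·u·w − 10·u² + 24 − 22·v + 58·w − 37·v·w + 9·w² + 4·v²

(−2·u − 6 − w + 4·v)·(−4 + v − 9·w + 5·u)
= 8·u − 2·u·v + 18·u·w − 10·u² + 24 − 6·v + 54·w − 30·u + 4·w − v·w + 9·w² − 5·u·w − 16·v + 4·v² − 36·v·w + 20·u·v    [distributive law]
= −22·u + 18·u·v + 13·u·w − 10·u² + 24 − 22·v + 58·w − 37·v·w + 9·w² + 4·v²    [combine like terms]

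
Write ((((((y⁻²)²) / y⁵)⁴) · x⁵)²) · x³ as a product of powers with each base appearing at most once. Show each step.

x¹³y⁻⁷²

((((((y⁻²)²) / y⁵)⁴) · x⁵)²) · x³
= ((((((y⁻²)²) / y⁵)⁴)²) · ((x⁵)²)) · x³    [power of a product]
= (((((y⁻²)²) / y⁵)⁸) · ((x⁵)²)) · x³    [power of a power]
= (((((y⁻²)²)⁸) / ((y⁵)⁸)) · ((x⁵)²)) · x³    [power of a quotient]
= ((((y⁻²)¹⁶) / ((y⁵)⁸)) · ((x⁵)²)) · x³    [power of a power]
= ((y⁻³² / ((y⁵)⁸)) · ((x⁵)²)) · x³    [power of a power]
= ((y⁻³² / y⁴⁰) · ((x⁵)²)) · x³    [power of a power]
= (y⁻⁷² · ((x⁵)²)) · x³    [quotient of powers]
= (y⁻⁷² · x¹⁰) · x³    [power of a power]
= x¹³y⁻⁷²    [product of powers]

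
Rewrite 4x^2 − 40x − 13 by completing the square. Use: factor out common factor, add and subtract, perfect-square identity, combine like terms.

4x^2 − 40x − 13
= 4(x^2 − 10x) − 13    [factor out 4 from the x-terms]
= 4(x^2 − 10x + 25 − 25) − 13    [add and subtract 25 inside the bracket]
= 4(x − 5)^2 − 100 − 13    [perfect-square identity]
= 4(x − 5)^2 − 113    [combine constants]

4(x − 5)^2 − 113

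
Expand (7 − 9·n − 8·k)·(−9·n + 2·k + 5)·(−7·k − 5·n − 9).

(7 − 9·n − 8·k)·(−9·n + 2·k + 5)·(−7·k − 5·n − 9)
= (−63·n + 14·k + 35 + 81·n^2 − 18·k·n − 45·n + 72·k·n − 16·k^2 − 40·k)·(−7·k − 5·n − 9)    [distributive law]
= (−108·n − 26·k + 35 + 81·n^2 + 54·k·n − 16·k^2)·(−7·k − 5·n − 9)    [combine like terms]
= 756·k·n + 540·n^2 + 972·n + 182·k^2 + 130·k·n + 234·k − 245·k − 175·n − 315 − 567·k·n^2 − 405·n^3 − 729·n^2 − 378·k^2·n − 270·k·n^2 − 486·k·n + 112·k^3 + 80·k^2·n + 144·k^2    [distributive law]
= 400·k·n − 189·n^2 + 797·n + 326·k^2 − 11·k − 315 − 837·k·n^2 − 405·n^3 − 298·k^2·n + 112·k^3    [combine like terms]

400·k·n − 189·n^2 + 797·n + 326·k^2 − 11·k − 315 − 837·k·n^2 − 405·n^3 − 298·k^2·n + 112·k^3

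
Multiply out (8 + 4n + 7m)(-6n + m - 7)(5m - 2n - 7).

-32mn + 320n² + 644n - 254m² + 7m + 392 - 44mn² + 48n³ - 204m²n + 35m³

(8 + 4n + 7m)(-6n + m - 7)(5m - 2n - 7)
= (-48n + 8m - 56 - 24n² + 4mn - 28n - 42mn + 7m² - 49m)(5m - 2n - 7)    [distributive law]
= (-76n - 41m - 56 - 24n² - 38mn + 7m²)(5m - 2n - 7)    [combine like terms]
= -380mn + 152n² + 532n - 205m² + 82mn + 287m - 280m + 112n + 392 - 120mn² + 48n³ + 168n² - 190m²n + 76mn² + 266mn + 35m³ - 14m²n - 49m²    [distributive law]
= -32mn + 320n² + 644n - 254m² + 7m + 392 - 44mn² + 48n³ - 204m²n + 35m³    [combine like terms]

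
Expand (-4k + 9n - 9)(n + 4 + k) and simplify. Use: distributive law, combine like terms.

5kn - 25k - 4k² + 9n² + 27n - 36

(-4k + 9n - 9)(n + 4 + k)
= -4kn - 16k - 4k² + 9n² + 36n + 9kn - 9n - 36 - 9k    [distributive law]
= 5kn - 25k - 4k² + 9n² + 27n - 36    [combine like terms]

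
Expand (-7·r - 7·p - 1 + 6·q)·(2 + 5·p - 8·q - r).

(-7·r - 7·p - 1 + 6·q)·(2 + 5·p - 8·q - r)
= -14·r - 35·p·r + 56·q·r + 7·r² - 14·p - 35·p² + 56·p·q + 7·p·r - 2 - 5·p + 8·q + r + 12·q + 30·p·q - 48·q² - 6·q·r    [distributive law]
= -13·r - 28·p·r + 50·q·r + 7·r² - 19·p - 35·p² + 86·p·q - 2 + 20·q - 48·q²    [combine like terms]

-13·r - 28·p·r + 50·q·r + 7·r² - 19·p - 35·p² + 86·p·q - 2 + 20·q - 48·q²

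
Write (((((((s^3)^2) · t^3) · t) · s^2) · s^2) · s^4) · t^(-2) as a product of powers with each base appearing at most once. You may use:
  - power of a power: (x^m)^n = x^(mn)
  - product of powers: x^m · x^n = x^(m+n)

s^14t^2

(((((((s^3)^2) · t^3) · t) · s^2) · s^2) · s^4) · t^(-2)
= (((((s^6 · t^3) · t) · s^2) · s^2) · s^4) · t^(-2)    [power of a power]
= s^14t^2    [product of powers]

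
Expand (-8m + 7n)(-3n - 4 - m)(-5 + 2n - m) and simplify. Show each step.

(-8m + 7n)(-3n - 4 - m)(-5 + 2n - m)
= (24mn + 32m + 8m^2 - 21n^2 - 28n - 7mn)(-5 + 2n - m)    [distributive law]
= (17mn + 32m + 8m^2 - 21n^2 - 28n)(-5 + 2n - m)    [combine like terms]
= -85mn + 34mn^2 - 17m^2n - 160m + 64mn - 32m^2 - 40m^2 + 16m^2n - 8m^3 + 105n^2 - 42n^3 + 21mn^2 + 140n - 56n^2 + 28mn    [distributive law]
= 7mn + 55mn^2 - m^2n - 160m - 72m^2 - 8m^3 + 49n^2 - 42n^3 + 140n    [combine like terms]

7mn + 55mn^2 - m^2n - 160m - 72m^2 - 8m^3 + 49n^2 - 42n^3 + 140n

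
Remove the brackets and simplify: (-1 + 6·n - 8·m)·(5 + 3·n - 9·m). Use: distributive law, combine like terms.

-5 + 27·n - 31·m + 18·n^2 - 78·m·n + 72·m^2

(-1 + 6·n - 8·m)·(5 + 3·n - 9·m)
= -5 - 3·n + 9·m + 30·n + 18·n^2 - 54·m·n - 40·m - 24·m·n + 72·m^2    [distributive law]
= -5 + 27·n - 31·m + 18·n^2 - 78·m·n + 72·m^2    [combine like terms]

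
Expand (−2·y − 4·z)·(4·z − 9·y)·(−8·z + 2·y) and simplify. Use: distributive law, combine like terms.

(−2·y − 4·z)·(4·z − 9·y)·(−8·z + 2·y)
= (−8·y·z + 18·y² − 16·z² + 36·y·z)·(−8·z + 2·y)    [distributive law]
= (28·y·z + 18·y² − 16·z²)·(−8·z + 2·y)    [combine like terms]
= −224·y·z² + 56·y²·z − 144·y²·z + 36·y³ + 128·z³ − 32·y·z²    [distributive law]
= −256·y·z² − 88·y²·z + 36·y³ + 128·z³    [combine like terms]

−256·y·z² − 88·y²·z + 36·y³ + 128·z³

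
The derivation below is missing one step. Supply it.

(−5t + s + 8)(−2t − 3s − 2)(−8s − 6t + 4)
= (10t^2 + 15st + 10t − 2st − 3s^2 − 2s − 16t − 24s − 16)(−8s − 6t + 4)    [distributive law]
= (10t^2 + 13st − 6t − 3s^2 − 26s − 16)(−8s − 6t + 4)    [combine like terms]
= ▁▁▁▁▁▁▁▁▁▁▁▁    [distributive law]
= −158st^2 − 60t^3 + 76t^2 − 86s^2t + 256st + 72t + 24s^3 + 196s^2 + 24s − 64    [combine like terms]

After distributive law, the bracketed line is:

−80st^2 − 60t^3 + 40t^2 − 104s^2t − 78st^2 + 52st + 48st + 36t^2 − 24t + 24s^3 + 18s^2t − 12s^2 + 208s^2 + 156st − 104s + 128s + 96t − 64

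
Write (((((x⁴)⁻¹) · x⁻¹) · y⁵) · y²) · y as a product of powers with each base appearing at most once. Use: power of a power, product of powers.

x⁻⁵y⁸

(((((x⁴)⁻¹) · x⁻¹) · y⁵) · y²) · y
= (((x⁻⁴ · x⁻¹) · y⁵) · y²) · y    [power of a power]
= ((x⁻⁵ · y⁵) · y²) · y    [product of powers]
= x⁻⁵y⁸    [product of powers]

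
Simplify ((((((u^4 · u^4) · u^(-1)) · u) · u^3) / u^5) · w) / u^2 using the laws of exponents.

u^4w

((((((u^4 · u^4) · u^(-1)) · u) · u^3) / u^5) · w) / u^2
= (((((u^8 · u^(-1)) · u) · u^3) / u^5) · w) / u^2    [product of powers]
= ((((u^7 · u) · u^3) / u^5) · w) / u^2    [product of powers]
= (((u^8 · u^3) / u^5) · w) / u^2    [product of powers]
= ((u^11 / u^5) · w) / u^2    [product of powers]
= (u^6 · w) / u^2    [quotient of powers]
= u^4w    [quotient of powers]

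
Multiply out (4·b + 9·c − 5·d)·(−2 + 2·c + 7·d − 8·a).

−8·b + 8·b·c + 28·b·d − 32·a·b − 18·c + 18·c^2 + 53·c·d − 72·a·c + 10·d − 35·d^2 + 40·a·d

(4·b + 9·c − 5·d)·(−2 + 2·c + 7·d − 8·a)
= −8·b + 8·b·c + 28·b·d − 32·a·b − 18·c + 18·c^2 + 63·c·d − 72·a·c + 10·d − 10·c·d − 35·d^2 + 40·a·d    [distributive law]
= −8·b + 8·b·c + 28·b·d − 32·a·b − 18·c + 18·c^2 + 53·c·d − 72·a·c + 10·d − 35·d^2 + 40·a·d    [combine like terms]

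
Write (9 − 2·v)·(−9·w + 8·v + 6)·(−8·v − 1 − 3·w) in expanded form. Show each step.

(9 − 2·v)·(−9·w + 8·v + 6)·(−8·v − 1 − 3·w)
= (−81·w + 72·v + 54 + 18·v·w − 16·v² − 12·v)·(−8·v − 1 − 3·w)    [distributive law]
= (−81·w + 60·v + 54 + 18·v·w − 16·v²)·(−8·v − 1 − 3·w)    [combine like terms]
= 648·v·w + 81·w + 243·w² − 480·v² − 60·v − 180·v·w − 432·v − 54 − 162·w − 144·v²·w − 18·v·w − 54·v·w² + 128·v³ + 16·v² + 48·v²·w    [distributive law]
= 450·v·w − 81·w + 243·w² − 464·v² − 492·v − 54 − 96·v²·w − 54·v·w² + 128·v³    [combine like terms]

450·v·w − 81·w + 243·w² − 464·v² − 492·v − 54 − 96·v²·w − 54·v·w² + 128·v³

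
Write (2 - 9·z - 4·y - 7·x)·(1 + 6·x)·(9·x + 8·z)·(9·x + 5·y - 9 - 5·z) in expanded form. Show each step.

-243·x^2 + 414·x·y - 162·x + 423·x·z + 368·y·z - 144·z + 568·z^2 + 3807·x^3 + 1845·x^2·y + 6804·x^2·z + 1415·x·y·z + 3445·x·z^2 - 200·y·z^2 + 360·z^3 - 5508·x^3·z - 4758·x^2·y·z + 222·x^2·z^2 - 1200·x·y·z^2 + 2160·x·z^3 - 180·x·y^2 - 160·y^2·z - 3834·x^3·y - 1080·x^2·y^2 - 960·x·y^2·z - 3402·x^4

(2 - 9·z - 4·y - 7·x)·(1 + 6·x)·(9·x + 8·z)·(9·x + 5·y - 9 - 5·z)
= (2 + 12·x - 9·z - 54·x·z - 4·y - 24·x·y - 7·x - 42·x^2)·(9·x + 8·z)·(9·x + 5·y - 9 - 5·z)    [distributive law]
= (2 + 5·x - 9·z - 54·x·z - 4·y - 24·x·y - 42·x^2)·(9·x + 8·z)·(9·x + 5·y - 9 - 5·z)    [combine like terms]
= (18·x + 16·z + 45·x^2 + 40·x·z - 81·x·z - 72·z^2 - 486·x^2·z - 432·x·z^2 - 36·x·y - 32·y·z - 216·x^2·y - 192·x·y·z - 378·x^3 - 336·x^2·z)·(9·x + 5·y - 9 - 5·z)    [distributive law]
= (18·x + 16·z + 45·x^2 - 41·x·z - 72·z^2 - 822·x^2·z - 432·x·z^2 - 36·x·y - 32·y·z - 216·x^2·y - 192·x·y·z - 378·x^3)·(9·x + 5·y - 9 - 5·z)    [combine like terms]
= 162·x^2 + 90·x·y - 162·x - 90·x·z + 144·x·z + 80·y·z - 144·z - 80·z^2 + 405·x^3 + 225·x^2·y - 405·x^2 - 225·x^2·z - 369·x^2·z - 205·x·y·z + 369·x·z + 205·x·z^2 - 648·x·z^2 - 360·y·z^2 + 648·z^2 + 360·z^3 - 7398·x^3·z - 4110·x^2·y·z + 7398·x^2·z + 4110·x^2·z^2 - 3888·x^2·z^2 - 2160·x·y·z^2 + 3888·x·z^2 + 2160·x·z^3 - 324·x^2·y - 180·x·y^2 + 324·x·y + 180·x·y·z - 288·x·y·z - 160·y^2·z + 288·y·z + 160·y·z^2 - 1944·x^3·y - 1080·x^2·y^2 + 1944·x^2·y + 1080·x^2·y·z - 1728·x^2·y·z - 960·x·y^2·z + 1728·x·y·z + 960·x·y·z^2 - 3402·x^4 - 1890·x^3·y + 3402·x^3 + 1890·x^3·z    [distributive law]
= -243·x^2 + 414·x·y - 162·x + 423·x·z + 368·y·z - 144·z + 568·z^2 + 3807·x^3 + 1845·x^2·y + 6804·x^2·z + 1415·x·y·z + 3445·x·z^2 - 200·y·z^2 + 360·z^3 - 5508·x^3·z - 4758·x^2·y·z + 222·x^2·z^2 - 1200·x·y·z^2 + 2160·x·z^3 - 180·x·y^2 - 160·y^2·z - 3834·x^3·y - 1080·x^2·y^2 - 960·x·y^2·z - 3402·x^4    [combine like terms]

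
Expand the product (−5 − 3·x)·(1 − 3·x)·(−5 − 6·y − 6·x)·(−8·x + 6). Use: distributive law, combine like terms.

−380·x + 150 − 672·x·y + 180·y − 462·x^2 + 252·x^2·y + 612·x^3 + 432·x^3·y + 432·x^4

(−5 − 3·x)·(1 − 3·x)·(−5 − 6·y − 6·x)·(−8·x + 6)
= (−5 + 15·x − 3·x + 9·x^2)·(−5 − 6·y − 6·x)·(−8·x + 6)    [distributive law]
= (−5 + 12·x + 9·x^2)·(−5 − 6·y − 6·x)·(−8·x + 6)    [combine like terms]
= (25 + 30·y + 30·x − 60·x − 72·x·y − 72·x^2 − 45·x^2 − 54·x^2·y − 54·x^3)·(−8·x + 6)    [distributive law]
= (25 + 30·y − 30·x − 72·x·y − 117·x^2 − 54·x^2·y − 54·x^3)·(−8·x + 6)    [combine like terms]
= −200·x + 150 − 240·x·y + 180·y + 240·x^2 − 180·x + 576·x^2·y − 432·x·y + 936·x^3 − 702·x^2 + 432·x^3·y − 324·x^2·y + 432·x^4 − 324·x^3    [distributive law]
= −380·x + 150 − 672·x·y + 180·y − 462·x^2 + 252·x^2·y + 612·x^3 + 432·x^3·y + 432·x^4    [combine like terms]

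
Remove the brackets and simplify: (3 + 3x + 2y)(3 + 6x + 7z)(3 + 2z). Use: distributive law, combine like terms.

(3 + 3x + 2y)(3 + 6x + 7z)(3 + 2z)
= (9 + 18x + 21z + 9x + 18x^2 + 21xz + 6y + 12xy + 14yz)(3 + 2z)    [distributive law]
= (9 + 27x + 21z + 18x^2 + 21xz + 6y + 12xy + 14yz)(3 + 2z)    [combine like terms]
= 27 + 18z + 81x + 54xz + 63z + 42z^2 + 54x^2 + 36x^2z + 63xz + 42xz^2 + 18y + 12yz + 36xy + 24xyz + 42yz + 28yz^2    [distributive law]
= 27 + 81z + 81x + 117xz + 42z^2 + 54x^2 + 36x^2z + 42xz^2 + 18y + 54yz + 36xy + 24xyz + 28yz^2    [combine like terms]

27 + 81z + 81x + 117xz + 42z^2 + 54x^2 + 36x^2z + 42xz^2 + 18y + 54yz + 36xy + 24xyz + 28yz^2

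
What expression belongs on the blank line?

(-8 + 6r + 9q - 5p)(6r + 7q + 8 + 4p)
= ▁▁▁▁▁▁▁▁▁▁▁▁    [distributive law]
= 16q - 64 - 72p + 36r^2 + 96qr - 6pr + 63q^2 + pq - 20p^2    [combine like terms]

After distributive law, the bracketed line is:

-48r - 56q - 64 - 32p + 36r^2 + 42qr + 48r + 24pr + 54qr + 63q^2 + 72q + 36pq - 30pr - 35pq - 40p - 20p^2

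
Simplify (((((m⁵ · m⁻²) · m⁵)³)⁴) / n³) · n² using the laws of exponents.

m⁹⁶·n⁻¹

(((((m⁵ · m⁻²) · m⁵)³)⁴) / n³) · n²
= ((((m⁵ · m⁻²) · m⁵)¹²) / n³) · n²    [power of a power]
= ((((m⁵ · m⁻²)¹²) · ((m⁵)¹²)) / n³) · n²    [power of a product]
= (((((m⁵)¹²) · ((m⁻²)¹²)) · ((m⁵)¹²)) / n³) · n²    [power of a product]
= (((m⁶⁰ · ((m⁻²)¹²)) · ((m⁵)¹²)) / n³) · n²    [power of a power]
= (((m⁶⁰ · m⁻²⁴) · ((m⁵)¹²)) / n³) · n²    [power of a power]
= ((m³⁶ · ((m⁵)¹²)) / n³) · n²    [product of powers]
= ((m³⁶ · m⁶⁰) / n³) · n²    [power of a power]
= (m⁹⁶ / n³) · n²    [product of powers]
= m⁹⁶·n⁻¹    [quotient of powers]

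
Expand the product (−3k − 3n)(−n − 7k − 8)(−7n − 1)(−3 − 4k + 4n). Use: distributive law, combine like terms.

(−3k − 3n)(−n − 7k − 8)(−7n − 1)(−3 − 4k + 4n)
= (3kn + 21k^2 + 24k + 3n^2 + 21kn + 24n)(−7n − 1)(−3 − 4k + 4n)    [distributive law]
= (24kn + 21k^2 + 24k + 3n^2 + 24n)(−7n − 1)(−3 − 4k + 4n)    [combine like terms]
= (−168kn^2 − 24kn − 147k^2n − 21k^2 − 168kn − 24k − 21n^3 − 3n^2 − 168n^2 − 24n)(−3 − 4k + 4n)    [distributive law]
= (−168kn^2 − 192kn − 147k^2n − 21k^2 − 24k − 21n^3 − 171n^2 − 24n)(−3 − 4k + 4n)    [combine like terms]
= 504kn^2 + 672k^2n^2 − 672kn^3 + 576kn + 768k^2n − 768kn^2 + 441k^2n + 588k^3n − 588k^2n^2 + 63k^2 + 84k^3 − 84k^2n + 72k + 96k^2 − 96kn + 63n^3 + 84kn^3 − 84n^4 + 513n^2 + 684kn^2 − 684n^3 + 72n + 96kn − 96n^2    [distributive law]
= 420kn^2 + 84k^2n^2 − 588kn^3 + 576kn + 1125k^2n + 588k^3n + 159k^2 + 84k^3 + 72k − 621n^3 − 84n^4 + 417n^2 + 72n    [combine like terms]

420kn^2 + 84k^2n^2 − 588kn^3 + 576kn + 1125k^2n + 588k^3n + 159k^2 + 84k^3 + 72k − 621n^3 − 84n^4 + 417n^2 + 72n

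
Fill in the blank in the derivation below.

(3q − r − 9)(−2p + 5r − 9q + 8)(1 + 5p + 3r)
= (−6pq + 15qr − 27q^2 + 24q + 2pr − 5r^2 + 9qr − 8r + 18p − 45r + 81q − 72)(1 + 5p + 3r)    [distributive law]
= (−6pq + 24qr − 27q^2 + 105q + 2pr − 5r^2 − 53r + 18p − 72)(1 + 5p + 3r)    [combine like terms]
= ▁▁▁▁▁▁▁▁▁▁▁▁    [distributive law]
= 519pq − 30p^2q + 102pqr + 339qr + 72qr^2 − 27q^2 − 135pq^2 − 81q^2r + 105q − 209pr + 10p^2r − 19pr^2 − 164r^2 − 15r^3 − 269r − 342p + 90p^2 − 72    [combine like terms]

Applying distributive law to the line above:

−6pq − 30p^2q − 18pqr + 24qr + 120pqr + 72qr^2 − 27q^2 − 135pq^2 − 81q^2r + 105q + 525pq + 315qr + 2pr + 10p^2r + 6pr^2 − 5r^2 − 25pr^2 − 15r^3 − 53r − 265pr − 159r^2 + 18p + 90p^2 + 54pr − 72 − 360p − 216r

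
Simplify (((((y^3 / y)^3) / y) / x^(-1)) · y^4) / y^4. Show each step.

xy^5

(((((y^3 / y)^3) / y) / x^(-1)) · y^4) / y^4
= ((((((y^3)^3) / (y^3)) / y) / x^(-1)) · y^4) / y^4    [power of a quotient]
= ((((y^9 / (y^3)) / y) / x^(-1)) · y^4) / y^4    [power of a power]
= (((y^6 / y) / x^(-1)) · y^4) / y^4    [quotient of powers]
= ((y^5 / x^(-1)) · y^4) / y^4    [quotient of powers]
= xy^5    [quotient of powers; product of powers]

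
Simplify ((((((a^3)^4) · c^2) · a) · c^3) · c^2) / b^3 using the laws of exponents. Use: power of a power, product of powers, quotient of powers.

a^13·b^(-3)·c^7

((((((a^3)^4) · c^2) · a) · c^3) · c^2) / b^3
= ((((a^12 · c^2) · a) · c^3) · c^2) / b^3    [power of a power]
= a^13·b^(-3)·c^7    [quotient of powers; product of powers]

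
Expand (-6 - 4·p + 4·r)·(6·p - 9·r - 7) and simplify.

-8·p + 26·r + 42 - 24·p² + 60·p·r - 36·r²

(-6 - 4·p + 4·r)·(6·p - 9·r - 7)
= -36·p + 54·r + 42 - 24·p² + 36·p·r + 28·p + 24·p·r - 36·r² - 28·r    [distributive law]
= -8·p + 26·r + 42 - 24·p² + 60·p·r - 36·r²    [combine like terms]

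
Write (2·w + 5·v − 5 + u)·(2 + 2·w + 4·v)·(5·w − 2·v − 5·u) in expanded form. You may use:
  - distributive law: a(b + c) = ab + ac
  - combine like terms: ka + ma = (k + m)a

(2·w + 5·v − 5 + u)·(2 + 2·w + 4·v)·(5·w − 2·v − 5·u)
= (4·w + 4·w^2 + 8·v·w + 10·v + 10·v·w + 20·v^2 − 10 − 10·w − 20·v + 2·u + 2·u·w + 4·u·v)·(5·w − 2·v − 5·u)    [distributive law]
= (−6·w + 4·w^2 + 18·v·w − 10·v + 20·v^2 − 10 + 2·u + 2·u·w + 4·u·v)·(5·w − 2·v − 5·u)    [combine like terms]
= −30·w^2 + 12·v·w + 30·u·w + 20·w^3 − 8·v·w^2 − 20·u·w^2 + 90·v·w^2 − 36·v^2·w − 90·u·v·w − 50·v·w + 20·v^2 + 50·u·v + 100·v^2·w − 40·v^3 − 100·u·v^2 − 50·w + 20·v + 50·u + 10·u·w − 4·u·v − 10·u^2 + 10·u·w^2 − 4·u·v·w − 10·u^2·w + 20·u·v·w − 8·u·v^2 − 20·u^2·v    [distributive law]
= −30·w^2 − 38·v·w + 40·u·w + 20·w^3 + 82·v·w^2 − 10·u·w^2 + 64·v^2·w − 74·u·v·w + 20·v^2 + 46·u·v − 40·v^3 − 108·u·v^2 − 50·w + 20·v + 50·u − 10·u^2 − 10·u^2·w − 20·u^2·v    [combine like terms]

−30·w^2 − 38·v·w + 40·u·w + 20·w^3 + 82·v·w^2 − 10·u·w^2 + 64·v^2·w − 74·u·v·w + 20·v^2 + 46·u·v − 40·v^3 − 108·u·v^2 − 50·w + 20·v + 50·u − 10·u^2 − 10·u^2·w − 20·u^2·v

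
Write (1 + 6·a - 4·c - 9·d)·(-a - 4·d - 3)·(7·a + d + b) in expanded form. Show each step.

-133·a^2 + 142·a·d - 19·a·b + 23·d^2 + 23·b·d - 21·a - 3·d - 3·b - 42·a^3 - 111·a^2·d - 6·a^2·b + 237·a·d^2 - 15·a·b·d + 28·a^2·c + 116·a·c·d + 4·a·b·c + 16·c·d^2 + 16·b·c·d + 84·a·c + 12·c·d + 12·b·c + 36·d^3 + 36·b·d^2

(1 + 6·a - 4·c - 9·d)·(-a - 4·d - 3)·(7·a + d + b)
= (-a - 4·d - 3 - 6·a^2 - 24·a·d - 18·a + 4·a·c + 16·c·d + 12·c + 9·a·d + 36·d^2 + 27·d)·(7·a + d + b)    [distributive law]
= (-19·a + 23·d - 3 - 6·a^2 - 15·a·d + 4·a·c + 16·c·d + 12·c + 36·d^2)·(7·a + d + b)    [combine like terms]
= -133·a^2 - 19·a·d - 19·a·b + 161·a·d + 23·d^2 + 23·b·d - 21·a - 3·d - 3·b - 42·a^3 - 6·a^2·d - 6·a^2·b - 105·a^2·d - 15·a·d^2 - 15·a·b·d + 28·a^2·c + 4·a·c·d + 4·a·b·c + 112·a·c·d + 16·c·d^2 + 16·b·c·d + 84·a·c + 12·c·d + 12·b·c + 252·a·d^2 + 36·d^3 + 36·b·d^2    [distributive law]
= -133·a^2 + 142·a·d - 19·a·b + 23·d^2 + 23·b·d - 21·a - 3·d - 3·b - 42·a^3 - 111·a^2·d - 6·a^2·b + 237·a·d^2 - 15·a·b·d + 28·a^2·c + 116·a·c·d + 4·a·b·c + 16·c·d^2 + 16·b·c·d + 84·a·c + 12·c·d + 12·b·c + 36·d^3 + 36·b·d^2    [combine like terms]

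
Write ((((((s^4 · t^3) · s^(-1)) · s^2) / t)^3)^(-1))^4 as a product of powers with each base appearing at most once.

((((((s^4 · t^3) · s^(-1)) · s^2) / t)^3)^(-1))^4
= (((((s^4 · t^3) · s^(-1)) · s^2) / t)^3)^(-4)    [power of a power]
= ((((s^4 · t^3) · s^(-1)) · s^2) / t)^(-12)    [power of a power]
= ((((s^4 · t^3) · s^(-1)) · s^2)^(-12)) / (t^(-12))    [power of a quotient]
= ((((s^4 · t^3) · s^(-1))^(-12)) · ((s^2)^(-12))) / (t^(-12))    [power of a product]
= ((((s^4 · t^3)^(-12)) · ((s^(-1))^(-12))) · ((s^2)^(-12))) / (t^(-12))    [power of a product]
= (((((s^4)^(-12)) · ((t^3)^(-12))) · ((s^(-1))^(-12))) · ((s^2)^(-12))) / (t^(-12))    [power of a product]
= (((s^(-48) · ((t^3)^(-12))) · ((s^(-1))^(-12))) · ((s^2)^(-12))) / (t^(-12))    [power of a power]
= (((s^(-48) · t^(-36)) · ((s^(-1))^(-12))) · ((s^2)^(-12))) / (t^(-12))    [power of a power]
= (((s^(-48) · t^(-36)) · s^12) · ((s^2)^(-12))) / (t^(-12))    [power of a power]
= (((s^(-48) · t^(-36)) · s^12) · s^(-24)) / (t^(-12))    [power of a power]
= s^(-60)t^(-24)    [quotient of powers; product of powers]

s^(-60)t^(-24)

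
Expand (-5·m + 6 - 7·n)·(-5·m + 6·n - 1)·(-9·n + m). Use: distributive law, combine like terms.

(-5·m + 6 - 7·n)·(-5·m + 6·n - 1)·(-9·n + m)
= (25·m² - 30·m·n + 5·m - 30·m + 36·n - 6 + 35·m·n - 42·n² + 7·n)·(-9·n + m)    [distributive law]
= (25·m² + 5·m·n - 25·m + 43·n - 6 - 42·n²)·(-9·n + m)    [combine like terms]
= -225·m²·n + 25·m³ - 45·m·n² + 5·m²·n + 225·m·n - 25·m² - 387·n² + 43·m·n + 54·n - 6·m + 378·n³ - 42·m·n²    [distributive law]
= -220·m²·n + 25·m³ - 87·m·n² + 268·m·n - 25·m² - 387·n² + 54·n - 6·m + 378·n³    [combine like terms]

-220·m²·n + 25·m³ - 87·m·n² + 268·m·n - 25·m² - 387·n² + 54·n - 6·m + 378·n³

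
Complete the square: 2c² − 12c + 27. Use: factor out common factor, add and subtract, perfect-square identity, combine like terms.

2(c − 3)² + 9

2c² − 12c + 27
= 2(c² − 6c) + 27    [factor out 2 from the c-terms]
= 2(c² − 6c + 9 − 9) + 27    [add and subtract 9 inside the bracket]
= 2(c − 3)² − 18 + 27    [perfect-square identity]
= 2(c − 3)² + 9    [combine constants]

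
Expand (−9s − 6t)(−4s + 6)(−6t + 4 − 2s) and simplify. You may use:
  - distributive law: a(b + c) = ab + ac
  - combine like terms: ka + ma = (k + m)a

(−9s − 6t)(−4s + 6)(−6t + 4 − 2s)
= (36s² − 54s + 24st − 36t)(−6t + 4 − 2s)    [distributive law]
= −216s²t + 144s² − 72s³ + 324st − 216s + 108s² − 144st² + 96st − 48s²t + 216t² − 144t + 72st    [distributive law]
= −264s²t + 252s² − 72s³ + 492st − 216s − 144st² + 216t² − 144t    [combine like terms]

−264s²t + 252s² − 72s³ + 492st − 216s − 144st² + 216t² − 144t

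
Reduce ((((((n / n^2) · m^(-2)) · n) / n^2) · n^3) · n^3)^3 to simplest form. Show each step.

((((((n / n^2) · m^(-2)) · n) / n^2) · n^3) · n^3)^3
= ((((((n / n^2) · m^(-2)) · n) / n^2) · n^3)^3) · ((n^3)^3)    [power of a product]
= ((((((n / n^2) · m^(-2)) · n) / n^2)^3) · ((n^3)^3)) · ((n^3)^3)    [power of a product]
= ((((((n / n^2) · m^(-2)) · n)^3) / ((n^2)^3)) · ((n^3)^3)) · ((n^3)^3)    [power of a quotient]
= ((((((n / n^2) · m^(-2))^3) · (n^3)) / ((n^2)^3)) · ((n^3)^3)) · ((n^3)^3)    [power of a product]
= ((((((n / n^2)^3) · ((m^(-2))^3)) · (n^3)) / ((n^2)^3)) · ((n^3)^3)) · ((n^3)^3)    [power of a product]
= ((((((n^3) / ((n^2)^3)) · ((m^(-2))^3)) · (n^3)) / ((n^2)^3)) · ((n^3)^3)) · ((n^3)^3)    [power of a quotient]
= (((((n^3 / n^6) · ((m^(-2))^3)) · (n^3)) / ((n^2)^3)) · ((n^3)^3)) · ((n^3)^3)    [power of a power]
= ((((n^(-3) · ((m^(-2))^3)) · (n^3)) / ((n^2)^3)) · ((n^3)^3)) · ((n^3)^3)    [quotient of powers]
= ((((n^(-3) · m^(-6)) · (n^3)) / ((n^2)^3)) · ((n^3)^3)) · ((n^3)^3)    [power of a power]
= ((((n^(-3) · m^(-6)) · n^3) / n^6) · ((n^3)^3)) · ((n^3)^3)    [power of a power]
= ((((n^(-3) · m^(-6)) · n^3) / n^6) · n^9) · ((n^3)^3)    [power of a power]
= ((((n^(-3) · m^(-6)) · n^3) / n^6) · n^9) · n^9    [power of a power]
= m^(-6)n^12    [quotient of powers; product of powers]

m^(-6)n^12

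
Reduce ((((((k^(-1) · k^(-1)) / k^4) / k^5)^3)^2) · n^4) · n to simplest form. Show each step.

((((((k^(-1) · k^(-1)) / k^4) / k^5)^3)^2) · n^4) · n
= (((((k^(-1) · k^(-1)) / k^4) / k^5)^6) · n^4) · n    [power of a power]
= (((((k^(-1) · k^(-1)) / k^4)^6) / ((k^5)^6)) · n^4) · n    [power of a quotient]
= (((((k^(-1) · k^(-1))^6) / ((k^4)^6)) / ((k^5)^6)) · n^4) · n    [power of a quotient]
= ((((((k^(-1))^6) · ((k^(-1))^6)) / ((k^4)^6)) / ((k^5)^6)) · n^4) · n    [power of a product]
= ((((k^(-6) · ((k^(-1))^6)) / ((k^4)^6)) / ((k^5)^6)) · n^4) · n    [power of a power]
= ((((k^(-6) · k^(-6)) / ((k^4)^6)) / ((k^5)^6)) · n^4) · n    [power of a power]
= (((k^(-12) / ((k^4)^6)) / ((k^5)^6)) · n^4) · n    [product of powers]
= (((k^(-12) / k^24) / ((k^5)^6)) · n^4) · n    [power of a power]
= ((k^(-36) / ((k^5)^6)) · n^4) · n    [quotient of powers]
= ((k^(-36) / k^30) · n^4) · n    [power of a power]
= (k^(-66) · n^4) · n    [quotient of powers]
= k^(-66)n^5    [product of powers]

k^(-66)n^5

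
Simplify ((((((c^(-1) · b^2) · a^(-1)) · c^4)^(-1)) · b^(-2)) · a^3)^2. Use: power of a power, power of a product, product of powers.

((((((c^(-1) · b^2) · a^(-1)) · c^4)^(-1)) · b^(-2)) · a^3)^2
= ((((((c^(-1) · b^2) · a^(-1)) · c^4)^(-1)) · b^(-2))^2) · ((a^3)^2)    [power of a product]
= ((((((c^(-1) · b^2) · a^(-1)) · c^4)^(-1))^2) · ((b^(-2))^2)) · ((a^3)^2)    [power of a product]
= (((((c^(-1) · b^2) · a^(-1)) · c^4)^(-2)) · ((b^(-2))^2)) · ((a^3)^2)    [power of a power]
= (((((c^(-1) · b^2) · a^(-1))^(-2)) · ((c^4)^(-2))) · ((b^(-2))^2)) · ((a^3)^2)    [power of a product]
= (((((c^(-1) · b^2)^(-2)) · ((a^(-1))^(-2))) · ((c^4)^(-2))) · ((b^(-2))^2)) · ((a^3)^2)    [power of a product]
= ((((((c^(-1))^(-2)) · ((b^2)^(-2))) · ((a^(-1))^(-2))) · ((c^4)^(-2))) · ((b^(-2))^2)) · ((a^3)^2)    [power of a product]
= ((((c^2 · ((b^2)^(-2))) · ((a^(-1))^(-2))) · ((c^4)^(-2))) · ((b^(-2))^2)) · ((a^3)^2)    [power of a power]
= ((((c^2 · b^(-4)) · ((a^(-1))^(-2))) · ((c^4)^(-2))) · ((b^(-2))^2)) · ((a^3)^2)    [power of a power]
= ((((c^2 · b^(-4)) · a^2) · ((c^4)^(-2))) · ((b^(-2))^2)) · ((a^3)^2)    [power of a power]
= ((((c^2 · b^(-4)) · a^2) · c^(-8)) · ((b^(-2))^2)) · ((a^3)^2)    [power of a power]
= ((((c^2 · b^(-4)) · a^2) · c^(-8)) · b^(-4)) · ((a^3)^2)    [power of a power]
= ((((c^2 · b^(-4)) · a^2) · c^(-8)) · b^(-4)) · a^6    [power of a power]
= a^8b^(-8)c^(-6)    [product of powers]

a^8b^(-8)c^(-6)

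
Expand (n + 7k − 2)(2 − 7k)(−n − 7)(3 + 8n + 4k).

(n + 7k − 2)(2 − 7k)(−n − 7)(3 + 8n + 4k)
= (2n − 7kn + 14k − 49k^2 − 4 + 14k)(−n − 7)(3 + 8n + 4k)    [distributive law]
= (2n − 7kn + 28k − 49k^2 − 4)(−n − 7)(3 + 8n + 4k)    [combine like terms]
= (−2n^2 − 14n + 7kn^2 + 49kn − 28kn − 196k + 49k^2n + 343k^2 + 4n + 28)(3 + 8n + 4k)    [distributive law]
= (−2n^2 − 10n + 7kn^2 + 21kn − 196k + 49k^2n + 343k^2 + 28)(3 + 8n + 4k)    [combine like terms]
= −6n^2 − 16n^3 − 8kn^2 − 30n − 80n^2 − 40kn + 21kn^2 + 56kn^3 + 28k^2n^2 + 63kn + 168kn^2 + 84k^2n − 588k − 1568kn − 784k^2 + 147k^2n + 392k^2n^2 + 196k^3n + 1029k^2 + 2744k^2n + 1372k^3 + 84 + 224n + 112k    [distributive law]
= −86n^2 − 16n^3 + 181kn^2 + 194n − 1545kn + 56kn^3 + 420k^2n^2 + 2975k^2n − 476k + 245k^2 + 196k^3n + 1372k^3 + 84    [combine like terms]

−86n^2 − 16n^3 + 181kn^2 + 194n − 1545kn + 56kn^3 + 420k^2n^2 + 2975k^2n − 476k + 245k^2 + 196k^3n + 1372k^3 + 84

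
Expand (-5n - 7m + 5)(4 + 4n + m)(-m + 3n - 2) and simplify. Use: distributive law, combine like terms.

-79mn² - 60n³ + 40n² + 12m²n - 3mn + 37m² + 26m + 7m³ + 60n - 40

(-5n - 7m + 5)(4 + 4n + m)(-m + 3n - 2)
= (-20n - 20n² - 5mn - 28m - 28mn - 7m² + 20 + 20n + 5m)(-m + 3n - 2)    [distributive law]
= (-20n² - 33mn - 23m - 7m² + 20)(-m + 3n - 2)    [combine like terms]
= 20mn² - 60n³ + 40n² + 33m²n - 99mn² + 66mn + 23m² - 69mn + 46m + 7m³ - 21m²n + 14m² - 20m + 60n - 40    [distributive law]
= -79mn² - 60n³ + 40n² + 12m²n - 3mn + 37m² + 26m + 7m³ + 60n - 40    [combine like terms]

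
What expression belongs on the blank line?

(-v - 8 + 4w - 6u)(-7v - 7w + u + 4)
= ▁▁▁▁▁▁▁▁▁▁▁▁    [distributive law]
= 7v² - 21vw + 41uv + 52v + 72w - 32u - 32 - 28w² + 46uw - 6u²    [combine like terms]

By distributive law:

7v² + 7vw - uv - 4v + 56v + 56w - 8u - 32 - 28vw - 28w² + 4uw + 16w + 42uv + 42uw - 6u² - 24u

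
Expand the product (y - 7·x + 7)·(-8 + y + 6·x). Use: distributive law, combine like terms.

(y - 7·x + 7)·(-8 + y + 6·x)
= -8·y + y² + 6·x·y + 56·x - 7·x·y - 42·x² - 56 + 7·y + 42·x    [distributive law]
= -y + y² - x·y + 98·x - 42·x² - 56    [combine like terms]

-y + y² - x·y + 98·x - 42·x² - 56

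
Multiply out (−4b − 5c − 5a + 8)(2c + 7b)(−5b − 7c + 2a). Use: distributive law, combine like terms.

(−4b − 5c − 5a + 8)(2c + 7b)(−5b − 7c + 2a)
= (−8bc − 28b^2 − 10c^2 − 35bc − 10ac − 35ab + 16c + 56b)(−5b − 7c + 2a)    [distributive law]
= (−43bc − 28b^2 − 10c^2 − 10ac − 35ab + 16c + 56b)(−5b − 7c + 2a)    [combine like terms]
= 215b^2c + 301bc^2 − 86abc + 140b^3 + 196b^2c − 56ab^2 + 50bc^2 + 70c^3 − 20ac^2 + 50abc + 70ac^2 − 20a^2c + 175ab^2 + 245abc − 70a^2b − 80bc − 112c^2 + 32ac − 280b^2 − 392bc + 112ab    [distributive law]
= 411b^2c + 351bc^2 + 209abc + 140b^3 + 119ab^2 + 70c^3 + 50ac^2 − 20a^2c − 70a^2b − 472bc − 112c^2 + 32ac − 280b^2 + 112ab    [combine like terms]

411b^2c + 351bc^2 + 209abc + 140b^3 + 119ab^2 + 70c^3 + 50ac^2 − 20a^2c − 70a^2b − 472bc − 112c^2 + 32ac − 280b^2 + 112ab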